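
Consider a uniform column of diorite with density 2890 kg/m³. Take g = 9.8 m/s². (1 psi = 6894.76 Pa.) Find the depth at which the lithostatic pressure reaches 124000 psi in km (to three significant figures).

h = P/(ρg) = 124000 psi / (2890 kg/m³ × 9.8 m/s²) = 8.549×10^8 Pa / 28322 Pa/m = 30187 m
= 30.187 km

30.2 km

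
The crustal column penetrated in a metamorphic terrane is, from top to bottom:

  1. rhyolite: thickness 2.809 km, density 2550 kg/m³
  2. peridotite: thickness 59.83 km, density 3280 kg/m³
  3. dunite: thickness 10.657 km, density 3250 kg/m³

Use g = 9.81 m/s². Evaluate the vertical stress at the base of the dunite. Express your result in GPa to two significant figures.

2.3 GPa

rhyolite: 2550 kg/m³ × 9.81 m/s² × 2809 m = 7.027×10^7 Pa = 0.07027 GPa
peridotite: 3280 kg/m³ × 9.81 m/s² × 59830 m = 1.925×10^9 Pa = 1.925 GPa
dunite: 3250 kg/m³ × 9.81 m/s² × 10657 m = 3.398×10^8 Pa = 0.3398 GPa
Total = 0.07027 + 1.925 + 0.3398 = 2.3352 GPa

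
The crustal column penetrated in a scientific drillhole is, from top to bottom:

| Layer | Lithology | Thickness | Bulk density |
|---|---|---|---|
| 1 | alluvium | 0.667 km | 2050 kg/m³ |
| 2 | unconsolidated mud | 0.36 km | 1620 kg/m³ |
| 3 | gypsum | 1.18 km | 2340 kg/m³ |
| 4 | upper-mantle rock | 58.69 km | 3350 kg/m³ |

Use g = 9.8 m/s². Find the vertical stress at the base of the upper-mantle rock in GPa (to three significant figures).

1.97 GPa

alluvium: 2050 kg/m³ × 9.8 m/s² × 667 m = 1.340×10^7 Pa = 0.01340 GPa
unconsolidated mud: 1620 kg/m³ × 9.8 m/s² × 360 m = 5.715×10^6 Pa = 5.715×10^-3 GPa
gypsum: 2340 kg/m³ × 9.8 m/s² × 1180 m = 2.706×10^7 Pa = 0.02706 GPa
upper-mantle rock: 3350 kg/m³ × 9.8 m/s² × 58690 m = 1.927×10^9 Pa = 1.927 GPa
Total = 0.01340 + 5.715×10^-3 + 0.02706 + 1.927 = 1.9730 GPa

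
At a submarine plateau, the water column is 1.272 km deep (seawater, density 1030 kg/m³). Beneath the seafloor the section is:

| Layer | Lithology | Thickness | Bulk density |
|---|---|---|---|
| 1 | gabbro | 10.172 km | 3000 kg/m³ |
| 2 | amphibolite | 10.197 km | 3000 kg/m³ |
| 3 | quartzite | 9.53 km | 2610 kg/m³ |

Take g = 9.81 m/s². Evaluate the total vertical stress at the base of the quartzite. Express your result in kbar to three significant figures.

seawater: 1030 kg/m³ × 9.81 m/s² × 1272 m = 1.285×10^7 Pa = 0.1285 kbar
gabbro: 3000 kg/m³ × 9.81 m/s² × 10172 m = 2.994×10^8 Pa = 2.994 kbar
amphibolite: 3000 kg/m³ × 9.81 m/s² × 10197 m = 3.001×10^8 Pa = 3.001 kbar
quartzite: 2610 kg/m³ × 9.81 m/s² × 9530 m = 2.440×10^8 Pa = 2.440 kbar
Total = 0.1285 + 2.994 + 3.001 + 2.440 = 8.5632 kbar

8.56 kbar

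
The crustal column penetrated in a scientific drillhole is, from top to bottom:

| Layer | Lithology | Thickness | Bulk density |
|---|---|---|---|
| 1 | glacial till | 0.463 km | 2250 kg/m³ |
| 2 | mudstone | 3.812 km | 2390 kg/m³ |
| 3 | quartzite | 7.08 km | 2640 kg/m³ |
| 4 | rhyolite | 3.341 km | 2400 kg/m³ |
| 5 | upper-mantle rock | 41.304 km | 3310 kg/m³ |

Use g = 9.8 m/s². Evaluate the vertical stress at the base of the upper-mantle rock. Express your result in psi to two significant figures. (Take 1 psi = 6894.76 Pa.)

250000 psi

glacial till: 2250 kg/m³ × 9.8 m/s² × 463 m = 1.021×10^7 Pa = 1481 psi
mudstone: 2390 kg/m³ × 9.8 m/s² × 3812 m = 8.928×10^7 Pa = 12950 psi
quartzite: 2640 kg/m³ × 9.8 m/s² × 7080 m = 1.832×10^8 Pa = 26567 psi
rhyolite: 2400 kg/m³ × 9.8 m/s² × 3341 m = 7.858×10^7 Pa = 11397 psi
upper-mantle rock: 3310 kg/m³ × 9.8 m/s² × 41304 m = 1.340×10^9 Pa = 1.943×10^5 psi
Total = 1481 + 12950 + 26567 + 11397 + 1.943×10^5 = 2.4672×10^5 psi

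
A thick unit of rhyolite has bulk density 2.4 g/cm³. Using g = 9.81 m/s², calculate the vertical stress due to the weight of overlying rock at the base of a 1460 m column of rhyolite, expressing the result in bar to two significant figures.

340 bar

rhyolite: 2400 kg/m³ × 9.81 m/s² × 1460 m = 3.437×10^7 Pa = 343.7 bar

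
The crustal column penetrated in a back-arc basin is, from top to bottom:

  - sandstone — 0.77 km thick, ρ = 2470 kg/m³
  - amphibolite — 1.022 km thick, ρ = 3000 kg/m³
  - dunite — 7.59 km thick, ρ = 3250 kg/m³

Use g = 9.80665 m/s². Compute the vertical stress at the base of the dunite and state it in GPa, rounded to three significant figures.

0.291 GPa

sandstone: 2470 kg/m³ × 9.80665 m/s² × 770 m = 1.865×10^7 Pa = 0.01865 GPa
amphibolite: 3000 kg/m³ × 9.80665 m/s² × 1022 m = 3.007×10^7 Pa = 0.03007 GPa
dunite: 3250 kg/m³ × 9.80665 m/s² × 7590 m = 2.419×10^8 Pa = 0.2419 GPa
Total = 0.01865 + 0.03007 + 0.2419 = 0.29062 GPa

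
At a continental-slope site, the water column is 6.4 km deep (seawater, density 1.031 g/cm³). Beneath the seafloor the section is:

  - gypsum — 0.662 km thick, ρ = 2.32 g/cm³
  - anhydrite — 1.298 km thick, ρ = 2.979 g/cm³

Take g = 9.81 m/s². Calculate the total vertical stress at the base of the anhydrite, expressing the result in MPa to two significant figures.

seawater: 1031 kg/m³ × 9.81 m/s² × 6400 m = 6.473×10^7 Pa = 64.73 MPa
gypsum: 2320 kg/m³ × 9.81 m/s² × 662 m = 1.507×10^7 Pa = 15.07 MPa
anhydrite: 2979 kg/m³ × 9.81 m/s² × 1298 m = 3.793×10^7 Pa = 37.93 MPa
Total = 64.73 + 15.07 + 37.93 = 117.73 MPa

120 MPa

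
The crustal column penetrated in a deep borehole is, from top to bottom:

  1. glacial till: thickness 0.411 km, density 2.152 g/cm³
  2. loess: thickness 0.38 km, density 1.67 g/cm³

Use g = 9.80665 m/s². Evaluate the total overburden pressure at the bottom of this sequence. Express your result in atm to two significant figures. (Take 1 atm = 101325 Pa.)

glacial till: 2152 kg/m³ × 9.80665 m/s² × 411 m = 8.674×10^6 Pa = 85.60 atm
loess: 1670 kg/m³ × 9.80665 m/s² × 380 m = 6.223×10^6 Pa = 61.42 atm
Total = 85.60 + 61.42 = 147.02 atm

150 atm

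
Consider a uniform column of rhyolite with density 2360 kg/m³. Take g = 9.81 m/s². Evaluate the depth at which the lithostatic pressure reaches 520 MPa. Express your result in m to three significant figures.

22500 m

h = P/(ρg) = 520 MPa / (2360 kg/m³ × 9.81 m/s²) = 5.200×10^8 Pa / 23152 Pa/m = 22461 m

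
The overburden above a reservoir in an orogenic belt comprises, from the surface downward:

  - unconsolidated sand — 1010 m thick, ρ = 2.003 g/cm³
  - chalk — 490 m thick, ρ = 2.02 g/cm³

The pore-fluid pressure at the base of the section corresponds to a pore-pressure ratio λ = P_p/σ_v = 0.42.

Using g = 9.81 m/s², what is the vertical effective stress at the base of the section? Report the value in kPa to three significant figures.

17100 kPa

Overburden (lithostatic) stress σ_v:
unconsolidated sand: 2003 kg/m³ × 9.81 m/s² × 1010 m = 1.985×10^7 Pa = 19.85 MPa
chalk: 2020 kg/m³ × 9.81 m/s² × 490 m = 9.710×10^6 Pa = 9.710 MPa
Total = 19.85 + 9.710 = 29.556 MPa
Pore pressure P_p = λ·σ_v = 0.42 × 29.56 MPa = 12.41 MPa
Effective stress σ' = σ_v − P_p = 29.56 − 12.41 = 17.142 MPa = 17142 kPa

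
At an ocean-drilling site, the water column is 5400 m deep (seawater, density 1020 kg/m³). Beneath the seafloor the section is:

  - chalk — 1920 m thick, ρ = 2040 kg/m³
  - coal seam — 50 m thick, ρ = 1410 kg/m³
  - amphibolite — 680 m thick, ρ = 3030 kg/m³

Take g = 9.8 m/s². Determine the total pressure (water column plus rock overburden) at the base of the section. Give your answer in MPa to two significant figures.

110 MPa

seawater: 1020 kg/m³ × 9.8 m/s² × 5400 m = 5.398×10^7 Pa = 53.98 MPa
chalk: 2040 kg/m³ × 9.8 m/s² × 1920 m = 3.838×10^7 Pa = 38.38 MPa
coal seam: 1410 kg/m³ × 9.8 m/s² × 50 m = 6.909×10^5 Pa = 0.6909 MPa
amphibolite: 3030 kg/m³ × 9.8 m/s² × 680 m = 2.019×10^7 Pa = 20.19 MPa
Total = 53.98 + 38.38 + 0.6909 + 20.19 = 113.25 MPa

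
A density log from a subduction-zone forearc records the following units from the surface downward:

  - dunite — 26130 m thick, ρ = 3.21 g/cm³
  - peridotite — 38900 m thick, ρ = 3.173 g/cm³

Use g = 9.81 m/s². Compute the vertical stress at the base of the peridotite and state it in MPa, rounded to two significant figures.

dunite: 3210 kg/m³ × 9.81 m/s² × 26130 m = 8.228×10^8 Pa = 822.8 MPa
peridotite: 3173 kg/m³ × 9.81 m/s² × 38900 m = 1.211×10^9 Pa = 1211 MPa
Total = 822.8 + 1211 = 2033.7 MPa

2000 MPa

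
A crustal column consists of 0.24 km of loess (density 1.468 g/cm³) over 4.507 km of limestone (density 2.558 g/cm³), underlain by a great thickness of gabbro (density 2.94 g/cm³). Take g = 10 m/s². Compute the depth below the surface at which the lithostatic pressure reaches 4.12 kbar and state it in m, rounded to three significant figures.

14700 m

Pressure at base of upper layers: 1468×10×240 + 2558×10×4507 = 1.188×10^8 Pa = 1.188 kbar
Remaining pressure to be supplied by gabbro: 4.120×10^8 − 1.188×10^8 = 2.932×10^8 Pa
Additional depth in gabbro = 2.932×10^8 Pa / (2940 kg/m³ × 10 m/s²) = 9972.4 m
Total depth = 4747 m + 9972.4 m = 14719 m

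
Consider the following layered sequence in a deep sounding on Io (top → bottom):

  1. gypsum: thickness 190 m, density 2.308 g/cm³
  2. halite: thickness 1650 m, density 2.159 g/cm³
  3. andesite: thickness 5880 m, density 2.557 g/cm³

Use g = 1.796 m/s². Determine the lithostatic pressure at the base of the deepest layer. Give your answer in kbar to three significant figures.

gypsum: 2308 kg/m³ × 1.796 m/s² × 190 m = 7.876×10^5 Pa = 7.876×10^-3 kbar
halite: 2159 kg/m³ × 1.796 m/s² × 1650 m = 6.398×10^6 Pa = 0.06398 kbar
andesite: 2557 kg/m³ × 1.796 m/s² × 5880 m = 2.700×10^7 Pa = 0.2700 kbar
Total = 7.876×10^-3 + 0.06398 + 0.2700 = 0.34189 kbar

0.342 kbar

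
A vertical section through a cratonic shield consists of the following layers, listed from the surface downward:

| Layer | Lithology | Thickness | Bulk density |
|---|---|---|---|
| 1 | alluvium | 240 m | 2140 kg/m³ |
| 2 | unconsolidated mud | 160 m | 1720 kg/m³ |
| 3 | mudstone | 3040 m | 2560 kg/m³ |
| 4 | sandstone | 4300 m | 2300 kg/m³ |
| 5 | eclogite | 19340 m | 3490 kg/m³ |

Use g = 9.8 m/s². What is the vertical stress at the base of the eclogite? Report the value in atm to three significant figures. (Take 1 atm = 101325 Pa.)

alluvium: 2140 kg/m³ × 9.8 m/s² × 240 m = 5.033×10^6 Pa = 49.67 atm
unconsolidated mud: 1720 kg/m³ × 9.8 m/s² × 160 m = 2.697×10^6 Pa = 26.62 atm
mudstone: 2560 kg/m³ × 9.8 m/s² × 3040 m = 7.627×10^7 Pa = 752.7 atm
sandstone: 2300 kg/m³ × 9.8 m/s² × 4300 m = 9.692×10^7 Pa = 956.5 atm
eclogite: 3490 kg/m³ × 9.8 m/s² × 19340 m = 6.615×10^8 Pa = 6528 atm
Total = 49.67 + 26.62 + 752.7 + 956.5 + 6528 = 8313.7 atm

8310 atm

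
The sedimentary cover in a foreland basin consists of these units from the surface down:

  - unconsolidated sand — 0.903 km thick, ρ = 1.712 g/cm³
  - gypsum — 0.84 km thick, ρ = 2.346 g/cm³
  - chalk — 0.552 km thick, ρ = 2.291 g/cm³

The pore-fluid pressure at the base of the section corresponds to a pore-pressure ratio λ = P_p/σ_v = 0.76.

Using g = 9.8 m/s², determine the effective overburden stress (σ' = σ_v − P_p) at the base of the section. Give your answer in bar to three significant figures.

112 bar

Overburden (lithostatic) stress σ_v:
unconsolidated sand: 1712 kg/m³ × 9.8 m/s² × 903 m = 1.515×10^7 Pa = 15.15 MPa
gypsum: 2346 kg/m³ × 9.8 m/s² × 840 m = 1.931×10^7 Pa = 19.31 MPa
chalk: 2291 kg/m³ × 9.8 m/s² × 552 m = 1.239×10^7 Pa = 12.39 MPa
Total = 15.15 + 19.31 + 12.39 = 46.856 MPa
Pore pressure P_p = λ·σ_v = 0.76 × 46.86 MPa = 35.61 MPa
Effective stress σ' = σ_v − P_p = 46.86 − 35.61 = 11.245 MPa = 112.45 bar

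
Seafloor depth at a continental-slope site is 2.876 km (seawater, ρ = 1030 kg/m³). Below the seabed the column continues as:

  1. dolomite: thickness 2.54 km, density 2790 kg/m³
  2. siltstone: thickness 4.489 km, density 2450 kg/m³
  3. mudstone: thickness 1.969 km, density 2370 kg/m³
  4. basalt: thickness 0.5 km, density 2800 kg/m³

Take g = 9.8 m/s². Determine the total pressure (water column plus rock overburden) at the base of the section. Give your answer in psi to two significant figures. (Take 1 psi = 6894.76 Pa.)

seawater: 1030 kg/m³ × 9.8 m/s² × 2876 m = 2.903×10^7 Pa = 4210 psi
dolomite: 2790 kg/m³ × 9.8 m/s² × 2540 m = 6.945×10^7 Pa = 10073 psi
siltstone: 2450 kg/m³ × 9.8 m/s² × 4489 m = 1.078×10^8 Pa = 15632 psi
mudstone: 2370 kg/m³ × 9.8 m/s² × 1969 m = 4.573×10^7 Pa = 6633 psi
basalt: 2800 kg/m³ × 9.8 m/s² × 500 m = 1.372×10^7 Pa = 1990 psi
Total = 4210 + 10073 + 15632 + 6633 + 1990 = 38538 psi

39000 psi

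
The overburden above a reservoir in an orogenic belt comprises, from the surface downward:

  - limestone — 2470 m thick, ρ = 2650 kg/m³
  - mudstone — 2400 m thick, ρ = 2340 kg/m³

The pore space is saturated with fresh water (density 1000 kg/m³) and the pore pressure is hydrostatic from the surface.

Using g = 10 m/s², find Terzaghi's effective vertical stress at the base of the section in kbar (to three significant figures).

0.729 kbar

Overburden (lithostatic) stress σ_v:
limestone: 2650 kg/m³ × 10 m/s² × 2470 m = 6.545×10^7 Pa = 65.45 MPa
mudstone: 2340 kg/m³ × 10 m/s² × 2400 m = 5.616×10^7 Pa = 56.16 MPa
Total = 65.45 + 56.16 = 121.61 MPa
Pore pressure P_p = 1000 kg/m³ × 10 m/s² × 4870 m = 4.870×10^7 Pa = 48.70 MPa
Effective stress σ' = σ_v − P_p = 121.6 − 48.70 = 72.915 MPa = 0.72915 kbar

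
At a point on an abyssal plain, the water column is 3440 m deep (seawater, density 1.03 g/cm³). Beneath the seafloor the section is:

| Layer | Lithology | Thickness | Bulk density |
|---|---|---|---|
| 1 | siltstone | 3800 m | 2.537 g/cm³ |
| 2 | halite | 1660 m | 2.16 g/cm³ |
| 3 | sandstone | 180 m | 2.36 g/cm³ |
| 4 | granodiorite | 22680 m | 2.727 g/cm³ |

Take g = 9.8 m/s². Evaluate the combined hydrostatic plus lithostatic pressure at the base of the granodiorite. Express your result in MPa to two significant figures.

770 MPa

seawater: 1030 kg/m³ × 9.8 m/s² × 3440 m = 3.472×10^7 Pa = 34.72 MPa
siltstone: 2537 kg/m³ × 9.8 m/s² × 3800 m = 9.448×10^7 Pa = 94.48 MPa
halite: 2160 kg/m³ × 9.8 m/s² × 1660 m = 3.514×10^7 Pa = 35.14 MPa
sandstone: 2360 kg/m³ × 9.8 m/s² × 180 m = 4.163×10^6 Pa = 4.163 MPa
granodiorite: 2727 kg/m³ × 9.8 m/s² × 22680 m = 6.061×10^8 Pa = 606.1 MPa
Total = 34.72 + 94.48 + 35.14 + 4.163 + 606.1 = 774.62 MPa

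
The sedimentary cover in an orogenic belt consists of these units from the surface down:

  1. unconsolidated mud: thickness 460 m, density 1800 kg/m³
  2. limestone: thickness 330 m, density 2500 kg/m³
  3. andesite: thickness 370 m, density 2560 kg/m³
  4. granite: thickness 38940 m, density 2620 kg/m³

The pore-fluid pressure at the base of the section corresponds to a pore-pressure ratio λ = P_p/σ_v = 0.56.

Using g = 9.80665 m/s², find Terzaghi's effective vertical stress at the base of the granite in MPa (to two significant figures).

450 MPa

Overburden (lithostatic) stress σ_v:
unconsolidated mud: 1800 kg/m³ × 9.80665 m/s² × 460 m = 8.120×10^6 Pa = 8.120 MPa
limestone: 2500 kg/m³ × 9.80665 m/s² × 330 m = 8.090×10^6 Pa = 8.090 MPa
andesite: 2560 kg/m³ × 9.80665 m/s² × 370 m = 9.289×10^6 Pa = 9.289 MPa
granite: 2620 kg/m³ × 9.80665 m/s² × 38940 m = 1.001×10^9 Pa = 1001 MPa
Total = 8.120 + 8.090 + 9.289 + 1001 = 1026.0 MPa
Pore pressure P_p = λ·σ_v = 0.56 × 1026 MPa = 574.6 MPa
Effective stress σ' = σ_v − P_p = 1026 − 574.6 = 451.44 MPa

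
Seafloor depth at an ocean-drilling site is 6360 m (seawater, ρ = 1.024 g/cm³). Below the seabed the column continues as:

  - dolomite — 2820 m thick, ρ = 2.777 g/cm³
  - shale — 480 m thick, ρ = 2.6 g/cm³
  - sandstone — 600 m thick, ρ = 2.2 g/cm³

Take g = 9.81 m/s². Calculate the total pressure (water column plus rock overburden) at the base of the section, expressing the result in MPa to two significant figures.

170 MPa

seawater: 1024 kg/m³ × 9.81 m/s² × 6360 m = 6.389×10^7 Pa = 63.89 MPa
dolomite: 2777 kg/m³ × 9.81 m/s² × 2820 m = 7.682×10^7 Pa = 76.82 MPa
shale: 2600 kg/m³ × 9.81 m/s² × 480 m = 1.224×10^7 Pa = 12.24 MPa
sandstone: 2200 kg/m³ × 9.81 m/s² × 600 m = 1.295×10^7 Pa = 12.95 MPa
Total = 63.89 + 76.82 + 12.24 + 12.95 = 165.90 MPa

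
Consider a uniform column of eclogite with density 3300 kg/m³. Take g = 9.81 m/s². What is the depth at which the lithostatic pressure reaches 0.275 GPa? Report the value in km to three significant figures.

h = P/(ρg) = 0.275 GPa / (3300 kg/m³ × 9.81 m/s²) = 2.750×10^8 Pa / 32373 Pa/m = 8494.7 m
= 8.4947 km

8.49 km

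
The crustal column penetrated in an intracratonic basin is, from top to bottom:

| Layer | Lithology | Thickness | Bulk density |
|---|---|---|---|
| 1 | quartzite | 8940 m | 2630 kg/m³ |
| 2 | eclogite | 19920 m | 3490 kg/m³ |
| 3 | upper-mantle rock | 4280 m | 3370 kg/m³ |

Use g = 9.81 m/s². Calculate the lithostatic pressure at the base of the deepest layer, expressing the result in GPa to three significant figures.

1.05 GPa

quartzite: 2630 kg/m³ × 9.81 m/s² × 8940 m = 2.307×10^8 Pa = 0.2307 GPa
eclogite: 3490 kg/m³ × 9.81 m/s² × 19920 m = 6.820×10^8 Pa = 0.6820 GPa
upper-mantle rock: 3370 kg/m³ × 9.81 m/s² × 4280 m = 1.415×10^8 Pa = 0.1415 GPa
Total = 0.2307 + 0.6820 + 0.1415 = 1.0541 GPa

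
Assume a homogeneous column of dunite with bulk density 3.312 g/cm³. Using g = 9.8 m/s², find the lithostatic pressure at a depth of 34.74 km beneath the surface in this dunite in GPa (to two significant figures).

dunite: 3312 kg/m³ × 9.8 m/s² × 34740 m = 1.128×10^9 Pa = 1.128 GPa

1.1 GPa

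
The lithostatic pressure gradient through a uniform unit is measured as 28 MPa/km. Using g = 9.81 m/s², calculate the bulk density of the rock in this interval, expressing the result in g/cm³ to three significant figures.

ρ = (dP/dz)/g = 28 MPa/km / 9.81 m/s² = 28000 Pa/m / 9.81 m/s² = 2854.2 kg/m³
= 2.854 g/cm³

2.85 g/cm³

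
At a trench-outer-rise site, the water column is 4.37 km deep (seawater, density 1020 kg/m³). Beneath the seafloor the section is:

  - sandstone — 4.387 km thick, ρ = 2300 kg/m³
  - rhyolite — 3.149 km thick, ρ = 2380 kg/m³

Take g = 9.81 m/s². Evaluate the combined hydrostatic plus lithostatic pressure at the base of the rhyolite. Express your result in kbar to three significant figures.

2.16 kbar

seawater: 1020 kg/m³ × 9.81 m/s² × 4370 m = 4.373×10^7 Pa = 0.4373 kbar
sandstone: 2300 kg/m³ × 9.81 m/s² × 4387 m = 9.898×10^7 Pa = 0.9898 kbar
rhyolite: 2380 kg/m³ × 9.81 m/s² × 3149 m = 7.352×10^7 Pa = 0.7352 kbar
Total = 0.4373 + 0.9898 + 0.7352 = 2.1623 kbar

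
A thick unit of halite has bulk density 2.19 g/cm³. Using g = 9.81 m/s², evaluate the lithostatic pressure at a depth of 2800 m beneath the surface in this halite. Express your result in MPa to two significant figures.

halite: 2190 kg/m³ × 9.81 m/s² × 2800 m = 6.015×10^7 Pa = 60.15 MPa

60 MPa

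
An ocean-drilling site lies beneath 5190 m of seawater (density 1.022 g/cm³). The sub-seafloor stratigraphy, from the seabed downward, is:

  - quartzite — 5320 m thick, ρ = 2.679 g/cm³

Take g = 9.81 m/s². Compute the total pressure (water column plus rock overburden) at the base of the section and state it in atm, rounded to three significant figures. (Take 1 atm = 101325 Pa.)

1890 atm

seawater: 1022 kg/m³ × 9.81 m/s² × 5190 m = 5.203×10^7 Pa = 513.5 atm
quartzite: 2679 kg/m³ × 9.81 m/s² × 5320 m = 1.398×10^8 Pa = 1380 atm
Total = 513.5 + 1380 = 1893.4 atm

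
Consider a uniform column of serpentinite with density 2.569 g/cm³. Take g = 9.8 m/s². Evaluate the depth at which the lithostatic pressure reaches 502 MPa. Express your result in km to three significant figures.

h = P/(ρg) = 502 MPa / (2569 kg/m³ × 9.8 m/s²) = 5.020×10^8 Pa / 25176 Pa/m = 19939 m
= 19.939 km

19.9 km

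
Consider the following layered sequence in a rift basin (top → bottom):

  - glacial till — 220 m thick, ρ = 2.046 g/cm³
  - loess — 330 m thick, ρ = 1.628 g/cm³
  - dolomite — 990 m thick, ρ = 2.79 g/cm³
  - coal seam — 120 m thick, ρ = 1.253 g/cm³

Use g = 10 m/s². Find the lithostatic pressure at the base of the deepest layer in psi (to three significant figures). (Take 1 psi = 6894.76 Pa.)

5660 psi

glacial till: 2046 kg/m³ × 10 m/s² × 220 m = 4.501×10^6 Pa = 652.8 psi
loess: 1628 kg/m³ × 10 m/s² × 330 m = 5.372×10^6 Pa = 779.2 psi
dolomite: 2790 kg/m³ × 10 m/s² × 990 m = 2.762×10^7 Pa = 4006 psi
coal seam: 1253 kg/m³ × 10 m/s² × 120 m = 1.504×10^6 Pa = 218.1 psi
Total = 652.8 + 779.2 + 4006 + 218.1 = 5656.2 psi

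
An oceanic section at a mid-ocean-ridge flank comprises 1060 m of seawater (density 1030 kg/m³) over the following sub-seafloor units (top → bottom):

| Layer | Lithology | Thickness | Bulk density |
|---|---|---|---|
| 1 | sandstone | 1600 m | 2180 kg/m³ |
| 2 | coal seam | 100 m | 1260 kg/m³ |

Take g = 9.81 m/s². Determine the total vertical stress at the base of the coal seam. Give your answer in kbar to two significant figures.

0.46 kbar

seawater: 1030 kg/m³ × 9.81 m/s² × 1060 m = 1.071×10^7 Pa = 0.1071 kbar
sandstone: 2180 kg/m³ × 9.81 m/s² × 1600 m = 3.422×10^7 Pa = 0.3422 kbar
coal seam: 1260 kg/m³ × 9.81 m/s² × 100 m = 1.236×10^6 Pa = 0.01236 kbar
Total = 0.1071 + 0.3422 + 0.01236 = 0.46164 kbar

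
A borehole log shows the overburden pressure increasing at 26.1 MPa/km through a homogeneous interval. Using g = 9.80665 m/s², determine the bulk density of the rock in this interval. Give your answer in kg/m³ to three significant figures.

ρ = (dP/dz)/g = 26.1 MPa/km / 9.80665 m/s² = 26100 Pa/m / 9.80665 m/s² = 2661.5 kg/m³

2660 kg/m³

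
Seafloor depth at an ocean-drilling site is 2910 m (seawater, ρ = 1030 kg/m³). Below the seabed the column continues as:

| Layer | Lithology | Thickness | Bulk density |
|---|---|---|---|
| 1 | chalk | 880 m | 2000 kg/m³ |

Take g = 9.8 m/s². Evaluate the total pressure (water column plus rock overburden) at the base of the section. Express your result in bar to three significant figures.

466 bar

seawater: 1030 kg/m³ × 9.8 m/s² × 2910 m = 2.937×10^7 Pa = 293.7 bar
chalk: 2000 kg/m³ × 9.8 m/s² × 880 m = 1.725×10^7 Pa = 172.5 bar
Total = 293.7 + 172.5 = 466.22 bar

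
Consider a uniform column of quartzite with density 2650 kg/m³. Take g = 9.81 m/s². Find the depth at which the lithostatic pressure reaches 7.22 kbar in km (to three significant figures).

27.8 km

h = P/(ρg) = 7.22 kbar / (2650 kg/m³ × 9.81 m/s²) = 7.220×10^8 Pa / 25996 Pa/m = 27773 m
= 27.773 km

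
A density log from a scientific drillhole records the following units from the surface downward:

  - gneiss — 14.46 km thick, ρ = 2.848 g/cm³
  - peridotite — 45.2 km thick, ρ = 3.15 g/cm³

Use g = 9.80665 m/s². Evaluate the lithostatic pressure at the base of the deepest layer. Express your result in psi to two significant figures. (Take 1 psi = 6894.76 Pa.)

260000 psi

gneiss: 2848 kg/m³ × 9.80665 m/s² × 14460 m = 4.039×10^8 Pa = 58575 psi
peridotite: 3150 kg/m³ × 9.80665 m/s² × 45200 m = 1.396×10^9 Pa = 2.025×10^5 psi
Total = 58575 + 2.025×10^5 = 2.6109×10^5 psi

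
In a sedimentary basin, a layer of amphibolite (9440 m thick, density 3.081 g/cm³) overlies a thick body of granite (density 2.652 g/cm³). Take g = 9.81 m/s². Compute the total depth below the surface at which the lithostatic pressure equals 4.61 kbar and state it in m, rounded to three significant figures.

16200 m

Pressure at base of upper layers: 3081×9.81×9440 = 2.853×10^8 Pa = 2.853 kbar
Remaining pressure to be supplied by granite: 4.610×10^8 − 2.853×10^8 = 1.757×10^8 Pa
Additional depth in granite = 1.757×10^8 Pa / (2652 kg/m³ × 9.81 m/s²) = 6752.7 m
Total depth = 9440 m + 6752.7 m = 16193 m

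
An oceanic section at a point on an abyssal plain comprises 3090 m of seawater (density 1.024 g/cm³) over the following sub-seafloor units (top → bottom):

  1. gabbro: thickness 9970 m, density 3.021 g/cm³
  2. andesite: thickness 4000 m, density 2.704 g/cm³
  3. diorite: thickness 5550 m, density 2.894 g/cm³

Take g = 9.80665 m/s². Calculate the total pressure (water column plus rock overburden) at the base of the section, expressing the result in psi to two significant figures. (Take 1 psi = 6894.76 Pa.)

86000 psi

seawater: 1024 kg/m³ × 9.80665 m/s² × 3090 m = 3.103×10^7 Pa = 4500 psi
gabbro: 3021 kg/m³ × 9.80665 m/s² × 9970 m = 2.954×10^8 Pa = 42840 psi
andesite: 2704 kg/m³ × 9.80665 m/s² × 4000 m = 1.061×10^8 Pa = 15384 psi
diorite: 2894 kg/m³ × 9.80665 m/s² × 5550 m = 1.575×10^8 Pa = 22845 psi
Total = 4500 + 42840 + 15384 + 22845 = 85569 psi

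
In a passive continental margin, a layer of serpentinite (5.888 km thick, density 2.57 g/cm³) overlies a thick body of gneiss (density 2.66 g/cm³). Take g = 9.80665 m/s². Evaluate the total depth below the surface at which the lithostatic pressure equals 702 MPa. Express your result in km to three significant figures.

Pressure at base of upper layers: 2570×9.80665×5888 = 1.484×10^8 Pa = 148.4 MPa
Remaining pressure to be supplied by gneiss: 7.020×10^8 − 1.484×10^8 = 5.536×10^8 Pa
Additional depth in gneiss = 5.536×10^8 Pa / (2660 kg/m³ × 9.80665 m/s²) = 21223 m
Total depth = 5888 m + 21223 m = 27111 m
= 27.111 km

27.1 km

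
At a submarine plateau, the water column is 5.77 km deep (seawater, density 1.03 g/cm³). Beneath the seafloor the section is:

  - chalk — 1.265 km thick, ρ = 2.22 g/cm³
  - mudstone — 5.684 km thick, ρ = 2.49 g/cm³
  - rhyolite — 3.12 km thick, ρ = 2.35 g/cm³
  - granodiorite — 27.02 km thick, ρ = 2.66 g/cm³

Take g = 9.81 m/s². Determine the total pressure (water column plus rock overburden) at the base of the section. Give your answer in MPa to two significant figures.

1000 MPa

seawater: 1030 kg/m³ × 9.81 m/s² × 5770 m = 5.830×10^7 Pa = 58.30 MPa
chalk: 2220 kg/m³ × 9.81 m/s² × 1265 m = 2.755×10^7 Pa = 27.55 MPa
mudstone: 2490 kg/m³ × 9.81 m/s² × 5684 m = 1.388×10^8 Pa = 138.8 MPa
rhyolite: 2350 kg/m³ × 9.81 m/s² × 3120 m = 7.193×10^7 Pa = 71.93 MPa
granodiorite: 2660 kg/m³ × 9.81 m/s² × 27020 m = 7.051×10^8 Pa = 705.1 MPa
Total = 58.30 + 27.55 + 138.8 + 71.93 + 705.1 = 1001.7 MPa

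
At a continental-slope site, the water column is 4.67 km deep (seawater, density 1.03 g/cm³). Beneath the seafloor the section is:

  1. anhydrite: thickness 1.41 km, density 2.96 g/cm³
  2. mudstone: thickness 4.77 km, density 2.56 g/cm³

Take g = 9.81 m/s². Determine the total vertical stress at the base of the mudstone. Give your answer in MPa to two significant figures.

210 MPa

seawater: 1030 kg/m³ × 9.81 m/s² × 4670 m = 4.719×10^7 Pa = 47.19 MPa
anhydrite: 2960 kg/m³ × 9.81 m/s² × 1410 m = 4.094×10^7 Pa = 40.94 MPa
mudstone: 2560 kg/m³ × 9.81 m/s² × 4770 m = 1.198×10^8 Pa = 119.8 MPa
Total = 47.19 + 40.94 + 119.8 = 207.92 MPa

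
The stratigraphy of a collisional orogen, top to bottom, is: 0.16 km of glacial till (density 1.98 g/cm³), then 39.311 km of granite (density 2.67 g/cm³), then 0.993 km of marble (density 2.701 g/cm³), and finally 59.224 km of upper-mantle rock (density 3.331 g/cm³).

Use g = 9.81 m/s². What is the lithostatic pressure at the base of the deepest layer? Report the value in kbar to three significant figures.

29.9 kbar

glacial till: 1980 kg/m³ × 9.81 m/s² × 160 m = 3.108×10^6 Pa = 0.03108 kbar
granite: 2670 kg/m³ × 9.81 m/s² × 39311 m = 1.030×10^9 Pa = 10.30 kbar
marble: 2701 kg/m³ × 9.81 m/s² × 993 m = 2.631×10^7 Pa = 0.2631 kbar
upper-mantle rock: 3331 kg/m³ × 9.81 m/s² × 59224 m = 1.935×10^9 Pa = 19.35 kbar
Total = 0.03108 + 10.30 + 0.2631 + 19.35 = 29.943 kbar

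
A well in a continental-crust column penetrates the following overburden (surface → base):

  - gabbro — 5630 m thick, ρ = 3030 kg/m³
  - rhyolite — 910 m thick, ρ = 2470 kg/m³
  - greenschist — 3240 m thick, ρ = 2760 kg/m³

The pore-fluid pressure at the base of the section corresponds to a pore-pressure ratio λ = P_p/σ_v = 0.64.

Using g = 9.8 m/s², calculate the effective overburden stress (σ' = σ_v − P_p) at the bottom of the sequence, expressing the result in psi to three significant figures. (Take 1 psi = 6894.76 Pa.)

Overburden (lithostatic) stress σ_v:
gabbro: 3030 kg/m³ × 9.8 m/s² × 5630 m = 1.672×10^8 Pa = 167.2 MPa
rhyolite: 2470 kg/m³ × 9.8 m/s² × 910 m = 2.203×10^7 Pa = 22.03 MPa
greenschist: 2760 kg/m³ × 9.8 m/s² × 3240 m = 8.764×10^7 Pa = 87.64 MPa
Total = 167.2 + 22.03 + 87.64 = 276.84 MPa
Pore pressure P_p = λ·σ_v = 0.64 × 276.8 MPa = 177.2 MPa
Effective stress σ' = σ_v − P_p = 276.8 − 177.2 = 99.662 MPa = 14455 psi

14500 psi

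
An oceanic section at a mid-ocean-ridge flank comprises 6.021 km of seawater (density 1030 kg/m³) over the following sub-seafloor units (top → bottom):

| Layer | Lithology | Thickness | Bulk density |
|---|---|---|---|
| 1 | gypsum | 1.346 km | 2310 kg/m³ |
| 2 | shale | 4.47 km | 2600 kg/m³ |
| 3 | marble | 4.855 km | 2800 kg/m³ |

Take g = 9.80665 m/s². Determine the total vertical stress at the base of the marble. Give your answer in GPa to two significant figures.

seawater: 1030 kg/m³ × 9.80665 m/s² × 6021 m = 6.082×10^7 Pa = 0.06082 GPa
gypsum: 2310 kg/m³ × 9.80665 m/s² × 1346 m = 3.049×10^7 Pa = 0.03049 GPa
shale: 2600 kg/m³ × 9.80665 m/s² × 4470 m = 1.140×10^8 Pa = 0.1140 GPa
marble: 2800 kg/m³ × 9.80665 m/s² × 4855 m = 1.333×10^8 Pa = 0.1333 GPa
Total = 0.06082 + 0.03049 + 0.1140 + 0.1333 = 0.33859 GPa

0.34 GPa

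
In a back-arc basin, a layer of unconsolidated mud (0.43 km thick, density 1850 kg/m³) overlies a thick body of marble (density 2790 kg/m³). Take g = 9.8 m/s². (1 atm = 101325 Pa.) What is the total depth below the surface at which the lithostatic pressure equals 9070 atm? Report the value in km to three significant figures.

Pressure at base of upper layers: 1850×9.8×430 = 7.796×10^6 Pa = 76.94 atm
Remaining pressure to be supplied by marble: 9.190×10^8 − 7.796×10^6 = 9.112×10^8 Pa
Additional depth in marble = 9.112×10^8 Pa / (2790 kg/m³ × 9.8 m/s²) = 33327 m
Total depth = 430 m + 33327 m = 33757 m
= 33.757 km

33.8 km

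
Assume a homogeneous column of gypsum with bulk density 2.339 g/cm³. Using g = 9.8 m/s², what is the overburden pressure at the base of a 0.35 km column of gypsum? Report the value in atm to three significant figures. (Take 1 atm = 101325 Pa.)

79.2 atm

gypsum: 2339 kg/m³ × 9.8 m/s² × 350 m = 8.023×10^6 Pa = 79.18 atm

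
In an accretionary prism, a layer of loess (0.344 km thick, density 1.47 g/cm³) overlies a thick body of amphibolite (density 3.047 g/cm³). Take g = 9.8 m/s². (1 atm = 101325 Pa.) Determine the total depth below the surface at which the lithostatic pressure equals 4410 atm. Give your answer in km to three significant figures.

Pressure at base of upper layers: 1470×9.8×344 = 4.956×10^6 Pa = 48.91 atm
Remaining pressure to be supplied by amphibolite: 4.468×10^8 − 4.956×10^6 = 4.419×10^8 Pa
Additional depth in amphibolite = 4.419×10^8 Pa / (3047 kg/m³ × 9.8 m/s²) = 14798 m
Total depth = 344 m + 14798 m = 15142 m
= 15.142 km

15.1 km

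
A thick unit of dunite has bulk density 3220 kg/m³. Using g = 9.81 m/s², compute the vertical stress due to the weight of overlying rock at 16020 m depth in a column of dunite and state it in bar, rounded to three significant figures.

dunite: 3220 kg/m³ × 9.81 m/s² × 16020 m = 5.060×10^8 Pa = 5060 bar

5060 bar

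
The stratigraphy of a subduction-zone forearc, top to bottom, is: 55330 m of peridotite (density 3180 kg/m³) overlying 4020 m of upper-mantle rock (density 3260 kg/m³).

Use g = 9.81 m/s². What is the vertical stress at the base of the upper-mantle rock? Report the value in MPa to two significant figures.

1900 MPa

peridotite: 3180 kg/m³ × 9.81 m/s² × 55330 m = 1.726×10^9 Pa = 1726 MPa
upper-mantle rock: 3260 kg/m³ × 9.81 m/s² × 4020 m = 1.286×10^8 Pa = 128.6 MPa
Total = 1726 + 128.6 = 1854.6 MPa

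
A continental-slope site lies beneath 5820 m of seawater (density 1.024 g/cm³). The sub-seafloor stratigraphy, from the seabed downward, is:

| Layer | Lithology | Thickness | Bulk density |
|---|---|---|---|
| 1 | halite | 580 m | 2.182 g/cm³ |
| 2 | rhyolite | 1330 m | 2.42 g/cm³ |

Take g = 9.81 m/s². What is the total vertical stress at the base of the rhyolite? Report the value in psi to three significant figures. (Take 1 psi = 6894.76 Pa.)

14900 psi

seawater: 1024 kg/m³ × 9.81 m/s² × 5820 m = 5.846×10^7 Pa = 8480 psi
halite: 2182 kg/m³ × 9.81 m/s² × 580 m = 1.242×10^7 Pa = 1801 psi
rhyolite: 2420 kg/m³ × 9.81 m/s² × 1330 m = 3.157×10^7 Pa = 4579 psi
Total = 8480 + 1801 + 4579 = 14860 psi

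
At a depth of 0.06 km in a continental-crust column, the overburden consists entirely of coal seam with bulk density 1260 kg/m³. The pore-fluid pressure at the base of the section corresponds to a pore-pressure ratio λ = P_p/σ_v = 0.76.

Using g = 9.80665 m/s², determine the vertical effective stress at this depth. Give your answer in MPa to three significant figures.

0.178 MPa

Overburden (lithostatic) stress σ_v:
coal seam: 1260 kg/m³ × 9.80665 m/s² × 60 m = 7.414×10^5 Pa = 0.7414 MPa
Pore pressure P_p = λ·σ_v = 0.76 × 0.7414 MPa = 0.5635 MPa
Effective stress σ' = σ_v − P_p = 0.7414 − 0.5635 = 0.17793 MPa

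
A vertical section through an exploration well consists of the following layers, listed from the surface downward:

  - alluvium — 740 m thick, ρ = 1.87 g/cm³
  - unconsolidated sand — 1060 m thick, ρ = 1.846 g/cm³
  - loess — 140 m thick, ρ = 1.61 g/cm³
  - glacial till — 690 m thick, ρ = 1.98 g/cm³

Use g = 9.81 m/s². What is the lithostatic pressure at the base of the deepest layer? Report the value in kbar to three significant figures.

0.484 kbar

alluvium: 1870 kg/m³ × 9.81 m/s² × 740 m = 1.358×10^7 Pa = 0.1358 kbar
unconsolidated sand: 1846 kg/m³ × 9.81 m/s² × 1060 m = 1.920×10^7 Pa = 0.1920 kbar
loess: 1610 kg/m³ × 9.81 m/s² × 140 m = 2.211×10^6 Pa = 0.02211 kbar
glacial till: 1980 kg/m³ × 9.81 m/s² × 690 m = 1.340×10^7 Pa = 0.1340 kbar
Total = 0.1358 + 0.1920 + 0.02211 + 0.1340 = 0.48384 kbar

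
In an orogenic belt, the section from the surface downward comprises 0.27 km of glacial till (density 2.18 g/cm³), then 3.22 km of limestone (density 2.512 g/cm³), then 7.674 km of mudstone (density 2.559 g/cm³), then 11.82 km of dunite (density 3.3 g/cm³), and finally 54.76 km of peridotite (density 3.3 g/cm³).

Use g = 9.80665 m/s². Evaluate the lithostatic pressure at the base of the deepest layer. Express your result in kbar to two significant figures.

glacial till: 2180 kg/m³ × 9.80665 m/s² × 270 m = 5.772×10^6 Pa = 0.05772 kbar
limestone: 2512 kg/m³ × 9.80665 m/s² × 3220 m = 7.932×10^7 Pa = 0.7932 kbar
mudstone: 2559 kg/m³ × 9.80665 m/s² × 7674 m = 1.926×10^8 Pa = 1.926 kbar
dunite: 3300 kg/m³ × 9.80665 m/s² × 11820 m = 3.825×10^8 Pa = 3.825 kbar
peridotite: 3300 kg/m³ × 9.80665 m/s² × 54760 m = 1.772×10^9 Pa = 17.72 kbar
Total = 0.05772 + 0.7932 + 1.926 + 3.825 + 17.72 = 24.323 kbar

24 kbar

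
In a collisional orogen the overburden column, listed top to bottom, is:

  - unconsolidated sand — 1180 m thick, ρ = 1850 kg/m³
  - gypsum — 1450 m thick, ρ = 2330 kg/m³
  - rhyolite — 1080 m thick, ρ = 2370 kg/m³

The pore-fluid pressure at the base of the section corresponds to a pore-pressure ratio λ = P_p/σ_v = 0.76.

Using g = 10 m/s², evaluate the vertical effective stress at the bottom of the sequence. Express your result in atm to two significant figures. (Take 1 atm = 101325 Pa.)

Overburden (lithostatic) stress σ_v:
unconsolidated sand: 1850 kg/m³ × 10 m/s² × 1180 m = 2.183×10^7 Pa = 21.83 MPa
gypsum: 2330 kg/m³ × 10 m/s² × 1450 m = 3.378×10^7 Pa = 33.78 MPa
rhyolite: 2370 kg/m³ × 10 m/s² × 1080 m = 2.560×10^7 Pa = 25.60 MPa
Total = 21.83 + 33.78 + 25.60 = 81.211 MPa
Pore pressure P_p = λ·σ_v = 0.76 × 81.21 MPa = 61.72 MPa
Effective stress σ' = σ_v − P_p = 81.21 − 61.72 = 19.491 MPa = 192.36 atm

190 atm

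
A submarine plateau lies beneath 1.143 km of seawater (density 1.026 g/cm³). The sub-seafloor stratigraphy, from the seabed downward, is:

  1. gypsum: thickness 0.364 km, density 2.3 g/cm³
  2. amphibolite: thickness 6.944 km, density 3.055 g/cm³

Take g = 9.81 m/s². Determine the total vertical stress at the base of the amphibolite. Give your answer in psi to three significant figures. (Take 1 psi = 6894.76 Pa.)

seawater: 1026 kg/m³ × 9.81 m/s² × 1143 m = 1.150×10^7 Pa = 1669 psi
gypsum: 2300 kg/m³ × 9.81 m/s² × 364 m = 8.213×10^6 Pa = 1191 psi
amphibolite: 3055 kg/m³ × 9.81 m/s² × 6944 m = 2.081×10^8 Pa = 30184 psi
Total = 1669 + 1191 + 30184 = 33043 psi

33000 psi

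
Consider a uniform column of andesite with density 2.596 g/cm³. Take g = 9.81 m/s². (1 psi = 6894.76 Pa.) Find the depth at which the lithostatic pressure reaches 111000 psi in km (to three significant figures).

30.1 km

h = P/(ρg) = 111000 psi / (2596 kg/m³ × 9.81 m/s²) = 7.653×10^8 Pa / 25467 Pa/m = 30052 m
= 30.052 km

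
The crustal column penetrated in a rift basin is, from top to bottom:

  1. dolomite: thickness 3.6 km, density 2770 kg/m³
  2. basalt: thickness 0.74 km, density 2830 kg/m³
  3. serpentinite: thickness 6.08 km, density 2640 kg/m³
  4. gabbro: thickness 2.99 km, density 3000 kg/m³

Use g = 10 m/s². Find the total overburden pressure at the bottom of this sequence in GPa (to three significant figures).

0.371 GPa

dolomite: 2770 kg/m³ × 10 m/s² × 3600 m = 9.972×10^7 Pa = 0.09972 GPa
basalt: 2830 kg/m³ × 10 m/s² × 740 m = 2.094×10^7 Pa = 0.02094 GPa
serpentinite: 2640 kg/m³ × 10 m/s² × 6080 m = 1.605×10^8 Pa = 0.1605 GPa
gabbro: 3000 kg/m³ × 10 m/s² × 2990 m = 8.970×10^7 Pa = 0.08970 GPa
Total = 0.09972 + 0.02094 + 0.1605 + 0.08970 = 0.37087 GPa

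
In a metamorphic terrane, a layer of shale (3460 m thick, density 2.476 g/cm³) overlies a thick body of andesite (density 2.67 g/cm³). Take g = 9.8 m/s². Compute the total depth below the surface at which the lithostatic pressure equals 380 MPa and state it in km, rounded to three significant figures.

14.8 km

Pressure at base of upper layers: 2476×9.8×3460 = 8.396×10^7 Pa = 83.96 MPa
Remaining pressure to be supplied by andesite: 3.800×10^8 − 8.396×10^7 = 2.960×10^8 Pa
Additional depth in andesite = 2.960×10^8 Pa / (2670 kg/m³ × 9.8 m/s²) = 11314 m
Total depth = 3460 m + 11314 m = 14774 m
= 14.774 km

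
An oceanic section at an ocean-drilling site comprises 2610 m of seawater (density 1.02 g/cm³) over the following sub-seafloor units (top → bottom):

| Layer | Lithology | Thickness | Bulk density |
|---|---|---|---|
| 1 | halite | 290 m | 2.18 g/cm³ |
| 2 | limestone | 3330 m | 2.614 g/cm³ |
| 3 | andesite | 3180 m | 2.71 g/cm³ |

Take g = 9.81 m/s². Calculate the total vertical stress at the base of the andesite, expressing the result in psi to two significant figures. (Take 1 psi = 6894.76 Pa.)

29000 psi

seawater: 1020 kg/m³ × 9.81 m/s² × 2610 m = 2.612×10^7 Pa = 3788 psi
halite: 2180 kg/m³ × 9.81 m/s² × 290 m = 6.202×10^6 Pa = 899.5 psi
limestone: 2614 kg/m³ × 9.81 m/s² × 3330 m = 8.539×10^7 Pa = 12385 psi
andesite: 2710 kg/m³ × 9.81 m/s² × 3180 m = 8.454×10^7 Pa = 12262 psi
Total = 3788 + 899.5 + 12385 + 12262 = 29334 psi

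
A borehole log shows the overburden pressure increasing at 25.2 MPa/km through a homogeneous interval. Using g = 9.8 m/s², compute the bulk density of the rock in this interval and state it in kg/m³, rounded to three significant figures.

ρ = (dP/dz)/g = 25.2 MPa/km / 9.8 m/s² = 25200 Pa/m / 9.8 m/s² = 2571.4 kg/m³

2570 kg/m³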